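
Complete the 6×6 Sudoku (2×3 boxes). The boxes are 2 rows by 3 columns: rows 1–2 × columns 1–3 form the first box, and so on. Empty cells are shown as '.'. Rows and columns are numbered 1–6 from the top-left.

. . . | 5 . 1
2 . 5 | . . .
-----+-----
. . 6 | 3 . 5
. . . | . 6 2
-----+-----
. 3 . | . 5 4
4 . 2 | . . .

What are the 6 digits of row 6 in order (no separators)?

R3C1 = 1: row 3 has {3,5,6}; col 1 has {2,4}; box has {6} → only 1 remains.
R3C5 = 4: row 3 has {1,3,5,6}; col 5 has {5,6}; box has {2,3,5,6} → only 4 remains.
R4C4 = 1: row 4 has {2,6}; col 4 has {3,5}; box has {2,3,4,5,6} → only 1 remains.
R5C1 = 6: row 5 has {3,4,5}; col 1 has {1,2,4}; box has {2,3,4} → only 6 remains.
R5C3 = 1: row 5 has {3,4,5,6}; col 3 has {2,5,6}; box has {2,3,4,6} → only 1 remains.
R5C4 = 2: row 5 has {1,3,4,5,6}; col 4 has {1,3,5}; box has {4,5} → only 2 remains.
R6C2 = 5: row 6 has {2,4}; col 2 has {3}; box has {1,2,3,4,6} → only 5 remains.
R6C4 = 6: row 6 has {2,4,5}; col 4 has {1,2,3,5}; box has {2,4,5} → only 6 remains.
R6C6 = 3: row 6 has {2,4,5,6}; col 6 has {1,2,4,5}; box has {2,4,5,6} → only 3 remains.
R1C1 = 3: row 1 has {1,5}; col 1 has {1,2,4,6}; box has {2,5} → only 3 remains.
R1C3 = 4: row 1 has {1,3,5}; col 3 has {1,2,5,6}; box has {2,3,5} → only 4 remains.
R1C5 = 2: row 1 has {1,3,4,5}; col 5 has {4,5,6}; box has {1,5} → only 2 remains.
R2C4 = 4: row 2 has {2,5}; col 4 has {1,2,3,5,6}; box has {1,2,5} → only 4 remains.
R2C5 = 3: row 2 has {2,4,5}; col 5 has {2,4,5,6}; box has {1,2,4,5} → only 3 remains.
R2C6 = 6: row 2 has {2,3,4,5}; col 6 has {1,2,3,4,5}; box has {1,2,3,4,5} → only 6 remains.
R3C2 = 2: row 3 has {1,3,4,5,6}; col 2 has {3,5}; box has {1,6} → only 2 remains.
R4C1 = 5: row 4 has {1,2,6}; col 1 has {1,2,3,4,6}; box has {1,2,6} → only 5 remains.
R4C2 = 4: row 4 has {1,2,5,6}; col 2 has {2,3,5}; box has {1,2,5,6} → only 4 remains.
R4C3 = 3: row 4 has {1,2,4,5,6}; col 3 has {1,2,4,5,6}; box has {1,2,4,5,6} → only 3 remains.
R6C5 = 1: row 6 has {2,3,4,5,6}; col 5 has {2,3,4,5,6}; box has {2,3,4,5,6} → only 1 remains.

452613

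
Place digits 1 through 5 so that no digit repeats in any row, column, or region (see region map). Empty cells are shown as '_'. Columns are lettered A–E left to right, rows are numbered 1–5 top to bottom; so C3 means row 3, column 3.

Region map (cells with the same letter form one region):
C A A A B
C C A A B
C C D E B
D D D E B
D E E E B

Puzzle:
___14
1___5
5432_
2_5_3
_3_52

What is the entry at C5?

A1 = 3 (sole candidate).
C1 = 2 (sole candidate).
B2 = 2 (sole candidate).
C2 = 4 (sole candidate).
D2 = 3 (sole candidate).
E3 = 1 (sole candidate).
B4 = 1 (sole candidate).
D4 = 4 (sole candidate).
A5 = 4 (sole candidate).
C5 = 1: row 5 has {2,3,4,5}; col 3 has {2,3,4,5}; region has {2,3,4,5} → only 1 remains.

1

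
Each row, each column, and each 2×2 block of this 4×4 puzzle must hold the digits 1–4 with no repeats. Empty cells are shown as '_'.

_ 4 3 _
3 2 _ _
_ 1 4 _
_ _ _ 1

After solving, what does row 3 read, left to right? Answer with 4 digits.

2143

R1C1 = 1: row 1 has {3,4}; col 1 has {3}; box has {2,3,4} → only 1 remains.
R1C4 = 2: row 1 has {1,3,4}; col 4 has {1}; box has {3} → only 2 remains.
R2C3 = 1: row 2 has {2,3}; col 3 has {3,4}; box has {2,3} → only 1 remains.
R2C4 = 4: row 2 has {1,2,3}; col 4 has {1,2}; box has {1,2,3} → only 4 remains.
R3C1 = 2: row 3 has {1,4}; col 1 has {1,3}; box has {1} → only 2 remains.
R3C4 = 3: row 3 has {1,2,4}; col 4 has {1,2,4}; box has {1,4} → only 3 remains.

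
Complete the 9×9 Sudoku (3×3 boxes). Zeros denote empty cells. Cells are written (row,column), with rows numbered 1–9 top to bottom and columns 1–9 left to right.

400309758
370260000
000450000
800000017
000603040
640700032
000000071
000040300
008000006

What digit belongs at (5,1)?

(1,5) = 1 (sole candidate).
(2,6) = 8 (sole candidate).
(2,8) = 9 (sole candidate).
(2,9) = 4 (sole candidate).
(3,6) = 7 (sole candidate).
(3,9) = 3 (sole candidate).
(9,8) = 2 (sole candidate).
(2,7) = 1 (sole candidate).
(3,8) = 6 (sole candidate).
(8,8) = 8 (sole candidate).
(2,3) = 5 (sole candidate).
(3,7) = 2 (sole candidate).
(3,2) = 8 (hidden single in row 3).
(4,6) = 4 (hidden single in row 4).
(4,7) = 6 (hidden single in row 4).
(9,7) = 4 (hidden single in row 9).
(7,3) = 4 (hidden single in row 7).
(4,3) = 3 (hidden single in column 3).
(7,4) = 8 (hidden single in column 4).
(9,5) = 7 (hidden single in column 5).
(9,2) = 3 (hidden single in row 9).
(7,5) = 3 (hidden single in row 7).
(6,6) = 1 (hidden single in box 5).
(6,3) = 9 (sole candidate).
(6,5) = 8 (sole candidate).
(6,7) = 5 (sole candidate).
(7,7) = 9 (sole candidate).
(8,9) = 5 (sole candidate).
(9,6) = 5 (sole candidate).
(3,3) = 1 (sole candidate).
(5,7) = 8 (sole candidate).
(5,9) = 9 (sole candidate).
(3,1) = 9 (sole candidate).
(5,5) = 2 (sole candidate).
(9,1) = 1 (sole candidate).
(9,4) = 9 (sole candidate).
(4,4) = 5 (sole candidate).
(4,5) = 9 (sole candidate).
(5,3) = 7 (sole candidate).
(8,4) = 1 (sole candidate).
(4,2) = 2 (sole candidate).
(5,1) = 5: row 5 has {2,3,4,6,7,8,9}; col 1 has {1,3,4,6,8,9}; box has {2,3,4,6,7,8,9} → only 5 remains.

5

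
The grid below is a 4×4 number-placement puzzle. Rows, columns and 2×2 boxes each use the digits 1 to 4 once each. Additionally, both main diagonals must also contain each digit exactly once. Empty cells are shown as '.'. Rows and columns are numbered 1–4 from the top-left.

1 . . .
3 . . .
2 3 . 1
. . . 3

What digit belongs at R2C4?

4

R3C3 = 4 (sole candidate).
R4C1 = 4 (sole candidate).
R4C2 = 1 (sole candidate).
R4C3 = 2 (sole candidate).
R1C3 = 3 (sole candidate).
R1C4 = 2 (sole candidate).
R2C2 = 2 (sole candidate).
R2C3 = 1 (sole candidate).
R2C4 = 4: row 2 has {1,2,3}; col 4 has {1,2,3}; box has {1,2,3} → only 4 remains.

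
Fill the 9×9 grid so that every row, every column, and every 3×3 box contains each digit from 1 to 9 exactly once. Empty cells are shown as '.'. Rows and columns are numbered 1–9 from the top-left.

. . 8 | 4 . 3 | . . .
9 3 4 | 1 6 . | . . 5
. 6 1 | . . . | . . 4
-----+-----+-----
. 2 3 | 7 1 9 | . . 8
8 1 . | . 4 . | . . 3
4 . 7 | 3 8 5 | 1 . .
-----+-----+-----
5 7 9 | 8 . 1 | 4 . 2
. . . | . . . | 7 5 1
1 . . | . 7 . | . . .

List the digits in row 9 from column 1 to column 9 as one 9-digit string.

142576839

R1C2 = 5: row 1 has {3,4,8}; col 2 has {1,2,3,6,7}; box has {1,3,4,6,8,9} → only 5 remains.
R4C1 = 6: row 4 has {1,2,3,7,8,9}; col 1 has {1,4,5,8,9}; box has {1,2,3,4,7,8} → only 6 remains.
R4C7 = 5: row 4 has {1,2,3,6,7,8,9}; col 7 has {1,4,7}; box has {1,3,8} → only 5 remains.
R4C8 = 4: row 4 has {1,2,3,5,6,7,8,9}; col 8 has {5}; box has {1,3,5,8} → only 4 remains.
R5C3 = 5: row 5 has {1,3,4,8}; col 3 has {1,3,4,7,8,9}; box has {1,2,3,4,6,7,8} → only 5 remains.
R6C2 = 9: row 6 has {1,3,4,5,7,8}; col 2 has {1,2,3,5,6,7}; box has {1,2,3,4,5,6,7,8} → only 9 remains.
R6C9 = 6: row 6 has {1,3,4,5,7,8,9}; col 9 has {1,2,3,4,5,8}; box has {1,3,4,5,8} → only 6 remains.
R7C5 = 3: row 7 has {1,2,4,5,7,8,9}; col 5 has {1,4,6,7,8}; box has {1,7,8} → only 3 remains.
R7C8 = 6: row 7 has {1,2,3,4,5,7,8,9}; col 8 has {4,5}; box has {1,2,4,5,7} → only 6 remains.
R9C9 = 9: row 9 has {1,7}; col 9 has {1,2,3,4,5,6,8}; box has {1,2,4,5,6,7} → only 9 remains.
R1C9 = 7: row 1 has {3,4,5,8}; col 9 has {1,2,3,4,5,6,8,9}; box has {4,5} → only 7 remains.
R6C8 = 2: row 6 has {1,3,4,5,6,7,8,9}; col 8 has {4,5,6}; box has {1,3,4,5,6,8} → only 2 remains.
R1C1 = 2: row 1 has {3,4,5,7,8}; col 1 has {1,4,5,6,8,9}; box has {1,3,4,5,6,8,9} → only 2 remains.
R1C5 = 9: row 1 has {2,3,4,5,7,8}; col 5 has {1,3,4,6,7,8}; box has {1,3,4,6} → only 9 remains.
R1C7 = 6: row 1 has {2,3,4,5,7,8,9}; col 7 has {1,4,5,7}; box has {4,5,7} → only 6 remains.
R1C8 = 1: row 1 has {2,3,4,5,6,7,8,9}; col 8 has {2,4,5,6}; box has {4,5,6,7} → only 1 remains.
R2C8 = 8: row 2 has {1,3,4,5,6,9}; col 8 has {1,2,4,5,6}; box has {1,4,5,6,7} → only 8 remains.
R3C1 = 7: row 3 has {1,4,6}; col 1 has {1,2,4,5,6,8,9}; box has {1,2,3,4,5,6,8,9} → only 7 remains.
R5C7 = 9: row 5 has {1,3,4,5,8}; col 7 has {1,4,5,6,7}; box has {1,2,3,4,5,6,8} → only 9 remains.
R5C8 = 7: row 5 has {1,3,4,5,8,9}; col 8 has {1,2,4,5,6,8}; box has {1,2,3,4,5,6,8,9} → only 7 remains.
R8C1 = 3: row 8 has {1,5,7}; col 1 has {1,2,4,5,6,7,8,9}; box has {1,5,7,9} → only 3 remains.
R8C5 = 2: row 8 has {1,3,5,7}; col 5 has {1,3,4,6,7,8,9}; box has {1,3,7,8} → only 2 remains.
R9C8 = 3: row 9 has {1,7,9}; col 8 has {1,2,4,5,6,7,8}; box has {1,2,4,5,6,7,9} → only 3 remains.
R2C7 = 2: row 2 has {1,3,4,5,6,8,9}; col 7 has {1,4,5,6,7,9}; box has {1,4,5,6,7,8} → only 2 remains.
R3C5 = 5: row 3 has {1,4,6,7}; col 5 has {1,2,3,4,6,7,8,9}; box has {1,3,4,6,9} → only 5 remains.
R3C7 = 3: row 3 has {1,4,5,6,7}; col 7 has {1,2,4,5,6,7,9}; box has {1,2,4,5,6,7,8} → only 3 remains.
R3C8 = 9: row 3 has {1,3,4,5,6,7}; col 8 has {1,2,3,4,5,6,7,8}; box has {1,2,3,4,5,6,7,8} → only 9 remains.
R8C3 = 6: row 8 has {1,2,3,5,7}; col 3 has {1,3,4,5,7,8,9}; box has {1,3,5,7,9} → only 6 remains.
R8C4 = 9: row 8 has {1,2,3,5,6,7}; col 4 has {1,3,4,7,8}; box has {1,2,3,7,8} → only 9 remains.
R8C6 = 4: row 8 has {1,2,3,5,6,7,9}; col 6 has {1,3,5,9}; box has {1,2,3,7,8,9} → only 4 remains.
R9C3 = 2: row 9 has {1,3,7,9}; col 3 has {1,3,4,5,6,7,8,9}; box has {1,3,5,6,7,9} → only 2 remains.
R9C6 = 6: row 9 has {1,2,3,7,9}; col 6 has {1,3,4,5,9}; box has {1,2,3,4,7,8,9} → only 6 remains.
R9C7 = 8: row 9 has {1,2,3,6,7,9}; col 7 has {1,2,3,4,5,6,7,9}; box has {1,2,3,4,5,6,7,9} → only 8 remains.
R2C6 = 7: row 2 has {1,2,3,4,5,6,8,9}; col 6 has {1,3,4,5,6,9}; box has {1,3,4,5,6,9} → only 7 remains.
R3C4 = 2: row 3 has {1,3,4,5,6,7,9}; col 4 has {1,3,4,7,8,9}; box has {1,3,4,5,6,7,9} → only 2 remains.
R3C6 = 8: row 3 has {1,2,3,4,5,6,7,9}; col 6 has {1,3,4,5,6,7,9}; box has {1,2,3,4,5,6,7,9} → only 8 remains.
R5C4 = 6: row 5 has {1,3,4,5,7,8,9}; col 4 has {1,2,3,4,7,8,9}; box has {1,3,4,5,7,8,9} → only 6 remains.
R5C6 = 2: row 5 has {1,3,4,5,6,7,8,9}; col 6 has {1,3,4,5,6,7,8,9}; box has {1,3,4,5,6,7,8,9} → only 2 remains.
R8C2 = 8: row 8 has {1,2,3,4,5,6,7,9}; col 2 has {1,2,3,5,6,7,9}; box has {1,2,3,5,6,7,9} → only 8 remains.
R9C2 = 4: row 9 has {1,2,3,6,7,8,9}; col 2 has {1,2,3,5,6,7,8,9}; box has {1,2,3,5,6,7,8,9} → only 4 remains.
R9C4 = 5: row 9 has {1,2,3,4,6,7,8,9}; col 4 has {1,2,3,4,6,7,8,9}; box has {1,2,3,4,6,7,8,9} → only 5 remains.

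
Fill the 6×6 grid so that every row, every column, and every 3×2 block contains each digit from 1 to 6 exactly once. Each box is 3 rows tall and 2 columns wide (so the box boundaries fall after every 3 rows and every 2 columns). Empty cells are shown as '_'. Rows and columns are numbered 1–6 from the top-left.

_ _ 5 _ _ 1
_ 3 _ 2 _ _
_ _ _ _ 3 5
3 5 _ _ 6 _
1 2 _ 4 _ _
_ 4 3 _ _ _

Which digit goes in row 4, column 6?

row 1, column 2 = 6 (sole candidate).
row 1, column 4 = 3 (sole candidate).
row 2, column 5 = 4 (sole candidate).
row 2, column 6 = 6 (sole candidate).
row 3, column 2 = 1 (sole candidate).
row 3, column 4 = 6 (sole candidate).
row 4, column 4 = 1 (sole candidate).
row 5, column 3 = 6 (sole candidate).
row 5, column 5 = 5 (sole candidate).
row 5, column 6 = 3 (sole candidate).
row 6, column 1 = 6 (sole candidate).
row 6, column 4 = 5 (sole candidate).
row 6, column 6 = 2 (sole candidate).
row 1, column 5 = 2 (sole candidate).
row 2, column 1 = 5 (sole candidate).
row 2, column 3 = 1 (sole candidate).
row 3, column 3 = 4 (sole candidate).
row 4, column 3 = 2 (sole candidate).
row 4, column 6 = 4: row 4 has {1,2,3,5,6}; col 6 has {1,2,3,5,6}; box has {2,3,5,6} → only 4 remains.

4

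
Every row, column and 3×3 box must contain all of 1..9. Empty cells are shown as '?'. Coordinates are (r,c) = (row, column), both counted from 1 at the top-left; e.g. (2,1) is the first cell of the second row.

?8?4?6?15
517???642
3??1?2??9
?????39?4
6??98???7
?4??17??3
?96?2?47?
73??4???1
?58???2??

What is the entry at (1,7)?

3

(3,2) = 6: row 3 has {1,2,3,9}; col 2 has {1,3,4,5,8,9}; box has {1,3,5,7,8} → only 6 remains.
(3,3) = 4: row 3 has {1,2,3,6,9}; col 3 has {6,7,8}; box has {1,3,5,6,7,8} → only 4 remains.
(3,8) = 8: row 3 has {1,2,3,4,6,9}; col 8 has {1,4,7}; box has {1,2,4,5,6,9} → only 8 remains.
(5,2) = 2: row 5 has {6,7,8,9}; col 2 has {1,3,4,5,6,8,9}; box has {4,6} → only 2 remains.
(5,8) = 5: row 5 has {2,6,7,8,9}; col 8 has {1,4,7,8}; box has {3,4,7,9} → only 5 remains.
(6,7) = 8: row 6 has {1,3,4,7}; col 7 has {2,4,6,9}; box has {3,4,5,7,9} → only 8 remains.
(7,1) = 1: row 7 has {2,4,6,7,9}; col 1 has {3,5,6,7}; box has {3,5,6,7,8,9} → only 1 remains.
(7,9) = 8: row 7 has {1,2,4,6,7,9}; col 9 has {1,2,3,4,5,7,9}; box has {1,2,4,7} → only 8 remains.
(8,3) = 2: row 8 has {1,3,4,7}; col 3 has {4,6,7,8}; box has {1,3,5,6,7,8,9} → only 2 remains.
(8,7) = 5: row 8 has {1,2,3,4,7}; col 7 has {2,4,6,8,9}; box has {1,2,4,7,8} → only 5 remains.
(9,1) = 4: row 9 has {2,5,8}; col 1 has {1,3,5,6,7}; box has {1,2,3,5,6,7,8,9} → only 4 remains.
(9,9) = 6: row 9 has {2,4,5,8}; col 9 has {1,2,3,4,5,7,8,9}; box has {1,2,4,5,7,8} → only 6 remains.
(1,3) = 9: row 1 has {1,4,5,6,8}; col 3 has {2,4,6,7,8}; box has {1,3,4,5,6,7,8} → only 9 remains.
(3,7) = 7: row 3 has {1,2,3,4,6,8,9}; col 7 has {2,4,5,6,8,9}; box has {1,2,4,5,6,8,9} → only 7 remains.
(4,1) = 8: row 4 has {3,4,9}; col 1 has {1,3,4,5,6,7}; box has {2,4,6} → only 8 remains.
(4,2) = 7: row 4 has {3,4,8,9}; col 2 has {1,2,3,4,5,6,8,9}; box has {2,4,6,8} → only 7 remains.
(5,6) = 4: row 5 has {2,5,6,7,8,9}; col 6 has {2,3,6,7}; box has {1,3,7,8,9} → only 4 remains.
(5,7) = 1: row 5 has {2,4,5,6,7,8,9}; col 7 has {2,4,5,6,7,8,9}; box has {3,4,5,7,8,9} → only 1 remains.
(6,1) = 9: row 6 has {1,3,4,7,8}; col 1 has {1,3,4,5,6,7,8}; box has {2,4,6,7,8} → only 9 remains.
(6,3) = 5: row 6 has {1,3,4,7,8,9}; col 3 has {2,4,6,7,8,9}; box has {2,4,6,7,8,9} → only 5 remains.
(7,6) = 5: row 7 has {1,2,4,6,7,8,9}; col 6 has {2,3,4,6,7}; box has {2,4} → only 5 remains.
(8,8) = 9: row 8 has {1,2,3,4,5,7}; col 8 has {1,4,5,7,8}; box has {1,2,4,5,6,7,8} → only 9 remains.
(9,8) = 3: row 9 has {2,4,5,6,8}; col 8 has {1,4,5,7,8,9}; box has {1,2,4,5,6,7,8,9} → only 3 remains.
(1,1) = 2: row 1 has {1,4,5,6,8,9}; col 1 has {1,3,4,5,6,7,8,9}; box has {1,3,4,5,6,7,8,9} → only 2 remains.
(1,7) = 3: row 1 has {1,2,4,5,6,8,9}; col 7 has {1,2,4,5,6,7,8,9}; box has {1,2,4,5,6,7,8,9} → only 3 remains.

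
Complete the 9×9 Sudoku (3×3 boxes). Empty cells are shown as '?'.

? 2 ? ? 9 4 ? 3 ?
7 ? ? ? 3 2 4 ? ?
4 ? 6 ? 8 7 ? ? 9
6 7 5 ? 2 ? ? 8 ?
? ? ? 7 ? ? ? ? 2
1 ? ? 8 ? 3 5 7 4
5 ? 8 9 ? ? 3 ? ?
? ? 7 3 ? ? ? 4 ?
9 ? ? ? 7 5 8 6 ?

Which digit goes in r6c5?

6

r1c1 = 8: row 1 has {2,3,4,9}; col 1 has {1,4,5,6,7,9}; box has {2,4,6,7} → only 8 remains.
r1c3 = 1: row 1 has {2,3,4,8,9}; col 3 has {5,6,7,8}; box has {2,4,6,7,8} → only 1 remains.
r2c3 = 9: row 2 has {2,3,4,7}; col 3 has {1,5,6,7,8}; box has {1,2,4,6,7,8} → only 9 remains.
r5c1 = 3: row 5 has {2,7}; col 1 has {1,4,5,6,7,8,9}; box has {1,5,6,7} → only 3 remains.
r5c3 = 4: row 5 has {2,3,7}; col 3 has {1,5,6,7,8,9}; box has {1,3,5,6,7} → only 4 remains.
r6c2 = 9: row 6 has {1,3,4,5,7,8}; col 2 has {2,7}; box has {1,3,4,5,6,7} → only 9 remains.
r6c3 = 2: row 6 has {1,3,4,5,7,8,9}; col 3 has {1,4,5,6,7,8,9}; box has {1,3,4,5,6,7,9} → only 2 remains.
r6c5 = 6: row 6 has {1,2,3,4,5,7,8,9}; col 5 has {2,3,7,8,9}; box has {2,3,7,8} → only 6 remains.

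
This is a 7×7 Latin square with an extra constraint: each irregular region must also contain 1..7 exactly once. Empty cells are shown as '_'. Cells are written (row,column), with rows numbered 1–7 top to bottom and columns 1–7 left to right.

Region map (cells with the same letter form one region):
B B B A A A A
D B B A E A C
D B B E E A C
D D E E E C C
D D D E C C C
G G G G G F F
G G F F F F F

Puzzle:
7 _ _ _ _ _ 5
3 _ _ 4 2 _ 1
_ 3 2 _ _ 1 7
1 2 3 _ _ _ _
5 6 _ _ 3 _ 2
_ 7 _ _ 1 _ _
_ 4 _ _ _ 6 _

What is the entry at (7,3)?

1

(1,2) = 1: row 1 has {5,7}; col 2 has {2,3,4,6,7}; region has {2,3,7} → only 1 remains.
(1,5) = 6: row 1 has {1,5,7}; col 5 has {1,2,3}; region has {1,4,5} → only 6 remains.
(2,2) = 5: row 2 has {1,2,3,4}; col 2 has {1,2,3,4,6,7}; region has {1,2,3,7} → only 5 remains.
(2,3) = 6: row 2 has {1,2,3,4,5}; col 3 has {2,3}; region has {1,2,3,5,7} → only 6 remains.
(2,6) = 7: row 2 has {1,2,3,4,5,6}; col 6 has {1,6}; region has {1,4,5,6} → only 7 remains.
(3,1) = 4: row 3 has {1,2,3,7}; col 1 has {1,3,5,7}; region has {1,2,3,5,6} → only 4 remains.
(3,5) = 5: row 3 has {1,2,3,4,7}; col 5 has {1,2,3,6}; region has {2,3} → only 5 remains.
(5,3) = 7: row 5 has {2,3,5,6}; col 3 has {2,3,6}; region has {1,2,3,4,5,6} → only 7 remains.
(5,4) = 1: row 5 has {2,3,5,6,7}; col 4 has {4}; region has {2,3,5} → only 1 remains.
(5,6) = 4: row 5 has {1,2,3,5,6,7}; col 6 has {1,6,7}; region has {1,2,3,7} → only 4 remains.
(6,3) = 5: row 6 has {1,7}; col 3 has {2,3,6,7}; region has {1,4,7} → only 5 remains.
(7,1) = 2: row 7 has {4,6}; col 1 has {1,3,4,5,7}; region has {1,4,5,7} → only 2 remains.
(7,3) = 1: row 7 has {2,4,6}; col 3 has {2,3,5,6,7}; region has {6} → only 1 remains.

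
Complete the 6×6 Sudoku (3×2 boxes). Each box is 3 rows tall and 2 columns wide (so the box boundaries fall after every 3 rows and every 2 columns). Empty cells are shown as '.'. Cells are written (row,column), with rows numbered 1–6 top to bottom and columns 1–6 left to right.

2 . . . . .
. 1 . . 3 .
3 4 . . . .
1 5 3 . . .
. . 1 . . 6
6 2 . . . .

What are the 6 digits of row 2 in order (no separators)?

(1,2) = 6 (sole candidate).
(2,1) = 5: row 2 has {1,3}; col 1 has {1,2,3,6}; box has {1,2,3,4,6} → only 5 remains.
(5,1) = 4 (sole candidate).
(5,2) = 3 (sole candidate).
(1,4) = 3 (hidden single in row 1).
(4,4) = 6 (hidden single in row 4).
(2,3) = 6: in row 2, 6 can only go here (every other open cell in that row sees a 6).
(3,5) = 6 (hidden single in row 3).
(6,6) = 3 (hidden single in row 6).
(6,5) = 1 (hidden single in row 6).
(1,6) = 1 (hidden single in row 1).
(3,4) = 1 (hidden single in row 3).
(3,3) = 2 (hidden single in column 3).
(2,4) = 4: row 2 has {1,3,5,6}; col 4 has {1,3,6}; box has {1,2,3,6} → only 4 remains.
(2,6) = 2: row 2 has {1,3,4,5,6}; col 6 has {1,3,6}; box has {1,3,6} → only 2 remains.

516432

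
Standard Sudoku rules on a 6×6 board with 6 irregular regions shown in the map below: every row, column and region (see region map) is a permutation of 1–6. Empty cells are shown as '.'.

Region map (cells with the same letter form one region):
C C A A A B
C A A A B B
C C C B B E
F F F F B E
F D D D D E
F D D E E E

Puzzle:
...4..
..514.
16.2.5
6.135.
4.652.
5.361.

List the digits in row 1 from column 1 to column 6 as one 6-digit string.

row 1, column 3 = 2: row 1 has {4}; col 3 has {1,3,5,6}; region has {1,4,5} → only 2 remains.
row 2, column 2 = 3: row 2 has {1,4,5}; col 2 has {6}; region has {1,2,4,5} → only 3 remains.
row 2, column 6 = 6: row 2 has {1,3,4,5}; col 6 has {5}; region has {2,4,5} → only 6 remains.
row 3, column 3 = 4: row 3 has {1,2,5,6}; col 3 has {1,2,3,5,6}; region has {1,6} → only 4 remains.
row 3, column 5 = 3: row 3 has {1,2,4,5,6}; col 5 has {1,2,4,5}; region has {2,4,5,6} → only 3 remains.
row 4, column 2 = 2: row 4 has {1,3,5,6}; col 2 has {3,6}; region has {1,3,4,5,6} → only 2 remains.
row 4, column 6 = 4: row 4 has {1,2,3,5,6}; col 6 has {5,6}; region has {1,5,6} → only 4 remains.
row 5, column 2 = 1: row 5 has {2,4,5,6}; col 2 has {2,3,6}; region has {2,3,5,6} → only 1 remains.
row 5, column 6 = 3: row 5 has {1,2,4,5,6}; col 6 has {4,5,6}; region has {1,4,5,6} → only 3 remains.
row 6, column 2 = 4: row 6 has {1,3,5,6}; col 2 has {1,2,3,6}; region has {1,2,3,5,6} → only 4 remains.
row 6, column 6 = 2: row 6 has {1,3,4,5,6}; col 6 has {3,4,5,6}; region has {1,3,4,5,6} → only 2 remains.
row 1, column 1 = 3: row 1 has {2,4}; col 1 has {1,4,5,6}; region has {1,4,6} → only 3 remains.
row 1, column 2 = 5: row 1 has {2,3,4}; col 2 has {1,2,3,4,6}; region has {1,3,4,6} → only 5 remains.
row 1, column 5 = 6: row 1 has {2,3,4,5}; col 5 has {1,2,3,4,5}; region has {1,2,3,4,5} → only 6 remains.
row 1, column 6 = 1: row 1 has {2,3,4,5,6}; col 6 has {2,3,4,5,6}; region has {2,3,4,5,6} → only 1 remains.

352461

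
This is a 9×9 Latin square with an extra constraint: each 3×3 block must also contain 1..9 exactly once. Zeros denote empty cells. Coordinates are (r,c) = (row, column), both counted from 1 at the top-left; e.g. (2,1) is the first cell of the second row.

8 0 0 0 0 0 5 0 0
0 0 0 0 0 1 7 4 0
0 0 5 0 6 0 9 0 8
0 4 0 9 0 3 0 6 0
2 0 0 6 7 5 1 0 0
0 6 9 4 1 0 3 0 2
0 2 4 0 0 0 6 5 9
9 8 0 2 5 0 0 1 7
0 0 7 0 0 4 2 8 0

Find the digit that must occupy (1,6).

9

(4,7) = 8: row 4 has {3,4,6,9}; col 7 has {1,2,3,5,6,7,9}; box has {1,2,3,6} → only 8 remains.
(4,9) = 5: row 4 has {3,4,6,8,9}; col 9 has {2,7,8,9}; box has {1,2,3,6,8} → only 5 remains.
(5,2) = 3: row 5 has {1,2,5,6,7}; col 2 has {2,4,6,8}; box has {2,4,6,9} → only 3 remains.
(5,3) = 8: row 5 has {1,2,3,5,6,7}; col 3 has {4,5,7,9}; box has {2,3,4,6,9} → only 8 remains.
(5,8) = 9: row 5 has {1,2,3,5,6,7,8}; col 8 has {1,4,5,6,8}; box has {1,2,3,5,6,8} → only 9 remains.
(5,9) = 4: row 5 has {1,2,3,5,6,7,8,9}; col 9 has {2,5,7,8,9}; box has {1,2,3,5,6,8,9} → only 4 remains.
(6,6) = 8: row 6 has {1,2,3,4,6,9}; col 6 has {1,3,4,5}; box has {1,3,4,5,6,7,9} → only 8 remains.
(6,8) = 7: row 6 has {1,2,3,4,6,8,9}; col 8 has {1,4,5,6,8,9}; box has {1,2,3,4,5,6,8,9} → only 7 remains.
(7,6) = 7: row 7 has {2,4,5,6,9}; col 6 has {1,3,4,5,8}; box has {2,4,5} → only 7 remains.
(8,6) = 6: row 8 has {1,2,5,7,8,9}; col 6 has {1,3,4,5,7,8}; box has {2,4,5,7} → only 6 remains.
(8,7) = 4: row 8 has {1,2,5,6,7,8,9}; col 7 has {1,2,3,5,6,7,8,9}; box has {1,2,5,6,7,8,9} → only 4 remains.
(9,9) = 3: row 9 has {2,4,7,8}; col 9 has {2,4,5,7,8,9}; box has {1,2,4,5,6,7,8,9} → only 3 remains.
(2,2) = 9: row 2 has {1,4,7}; col 2 has {2,3,4,6,8}; box has {5,8} → only 9 remains.
(2,9) = 6: row 2 has {1,4,7,9}; col 9 has {2,3,4,5,7,8,9}; box has {4,5,7,8,9} → only 6 remains.
(3,6) = 2: row 3 has {5,6,8,9}; col 6 has {1,3,4,5,6,7,8}; box has {1,6} → only 2 remains.
(3,8) = 3: row 3 has {2,5,6,8,9}; col 8 has {1,4,5,6,7,8,9}; box has {4,5,6,7,8,9} → only 3 remains.
(4,3) = 1: row 4 has {3,4,5,6,8,9}; col 3 has {4,5,7,8,9}; box has {2,3,4,6,8,9} → only 1 remains.
(4,5) = 2: row 4 has {1,3,4,5,6,8,9}; col 5 has {1,5,6,7}; box has {1,3,4,5,6,7,8,9} → only 2 remains.
(6,1) = 5: row 6 has {1,2,3,4,6,7,8,9}; col 1 has {2,8,9}; box has {1,2,3,4,6,8,9} → only 5 remains.
(8,3) = 3: row 8 has {1,2,4,5,6,7,8,9}; col 3 has {1,4,5,7,8,9}; box has {2,4,7,8,9} → only 3 remains.
(9,4) = 1: row 9 has {2,3,4,7,8}; col 4 has {2,4,6,9}; box has {2,4,5,6,7} → only 1 remains.
(9,5) = 9: row 9 has {1,2,3,4,7,8}; col 5 has {1,2,5,6,7}; box has {1,2,4,5,6,7} → only 9 remains.
(1,6) = 9: row 1 has {5,8}; col 6 has {1,2,3,4,5,6,7,8}; box has {1,2,6} → only 9 remains.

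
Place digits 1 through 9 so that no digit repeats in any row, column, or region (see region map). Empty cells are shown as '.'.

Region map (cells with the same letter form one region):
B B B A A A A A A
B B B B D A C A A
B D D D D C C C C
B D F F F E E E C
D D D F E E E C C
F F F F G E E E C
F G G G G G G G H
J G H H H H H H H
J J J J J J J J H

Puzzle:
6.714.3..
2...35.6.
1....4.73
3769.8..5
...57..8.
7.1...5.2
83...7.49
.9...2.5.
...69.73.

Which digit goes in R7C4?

R1C6 = 9 (sole candidate).
R1C8 = 2 (sole candidate).
R1C9 = 8 (sole candidate).
R2C9 = 7 (sole candidate).
R4C5 = 2 (sole candidate).
R4C8 = 1 (sole candidate).
R6C2 = 4 (sole candidate).
R6C4 = 3 (sole candidate).
R6C6 = 6 (sole candidate).
R6C8 = 9 (sole candidate).
R7C4 = 2: row 7 has {3,4,7,8,9}; col 4 has {1,3,5,6,9}; region has {3,4,7,9} → only 2 remains.

2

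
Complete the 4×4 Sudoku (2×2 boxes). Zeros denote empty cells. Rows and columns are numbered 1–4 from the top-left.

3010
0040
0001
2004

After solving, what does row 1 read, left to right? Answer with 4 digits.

3412

R1C4 = 2: row 1 has {1,3}; col 4 has {1,4}; box has {1,4} → only 2 remains.
R2C1 = 1 (sole candidate).
R2C2 = 2 (sole candidate).
R2C4 = 3 (sole candidate).
R3C1 = 4 (sole candidate).
R3C2 = 3 (sole candidate).
R3C3 = 2 (sole candidate).
R4C2 = 1 (sole candidate).
R4C3 = 3 (sole candidate).
R1C2 = 4: row 1 has {1,2,3}; col 2 has {1,2,3}; box has {1,2,3} → only 4 remains.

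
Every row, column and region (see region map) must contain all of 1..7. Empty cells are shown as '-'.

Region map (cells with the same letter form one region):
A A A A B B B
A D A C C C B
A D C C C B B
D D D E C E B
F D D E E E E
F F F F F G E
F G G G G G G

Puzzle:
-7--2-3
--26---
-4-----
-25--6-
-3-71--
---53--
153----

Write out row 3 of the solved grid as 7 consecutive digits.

3412576

R2C2 = 1: row 2 has {2,6}; col 2 has {2,3,4,5,7}; region has {2,3,4,5} → only 1 remains.
R4C1 = 7: row 4 has {2,5,6}; col 1 has {1}; region has {1,2,3,4,5} → only 7 remains.
R4C5 = 4: row 4 has {2,5,6,7}; col 5 has {1,2,3}; region has {6} → only 4 remains.
R4C7 = 1: row 4 has {2,4,5,6,7}; col 7 has {3}; region has {2,3} → only 1 remains.
R5C3 = 6: row 5 has {1,3,7}; col 3 has {2,3,5}; region has {1,2,3,4,5,7} → only 6 remains.
R6C2 = 6: row 6 has {3,5}; col 2 has {1,2,3,4,5,7}; region has {1,3,5} → only 6 remains.
R4C4 = 3: row 4 has {1,2,4,5,6,7}; col 4 has {5,6,7}; region has {1,6,7} → only 3 remains.
R1C1 = 6: in row 1, 6 can only go here (every other open cell in that row sees a 6).
R1C6 = 5: in row 1, 5 can only go here (every other open cell in that row sees a 5).
R3C6 = 7: row 3 has {4}; col 6 has {5,6}; region has {1,2,3,5} → only 7 remains.
R3C7 = 6: row 3 has {4,7}; col 7 has {1,3}; region has {1,2,3,5,7} → only 6 remains.
R2C6 = 3: row 2 has {1,2,6}; col 6 has {5,6,7}; region has {4,6} → only 3 remains.
R2C7 = 4: row 2 has {1,2,3,6}; col 7 has {1,3,6}; region has {1,2,3,5,6,7} → only 4 remains.
R3C3 = 1: row 3 has {4,6,7}; col 3 has {2,3,5,6}; region has {3,4,6} → only 1 remains.
R3C4 = 2: row 3 has {1,4,6,7}; col 4 has {3,5,6,7}; region has {1,3,4,6} → only 2 remains.
R3C5 = 5: row 3 has {1,2,4,6,7}; col 5 has {1,2,3,4}; region has {1,2,3,4,6} → only 5 remains.
R6C7 = 2: row 6 has {3,5,6}; col 7 has {1,3,4,6}; region has {1,3,6,7} → only 2 remains.
R7C4 = 4: row 7 has {1,3,5}; col 4 has {2,3,5,6,7}; region has {3,5} → only 4 remains.
R7C6 = 2: row 7 has {1,3,4,5}; col 6 has {3,5,6,7}; region has {3,4,5} → only 2 remains.
R7C7 = 7: row 7 has {1,2,3,4,5}; col 7 has {1,2,3,4,6}; region has {2,3,4,5} → only 7 remains.
R1C3 = 4: row 1 has {2,3,5,6,7}; col 3 has {1,2,3,5,6}; region has {2,6,7} → only 4 remains.
R1C4 = 1: row 1 has {2,3,4,5,6,7}; col 4 has {2,3,4,5,6,7}; region has {2,4,6,7} → only 1 remains.
R2C1 = 5: row 2 has {1,2,3,4,6}; col 1 has {1,6,7}; region has {1,2,4,6,7} → only 5 remains.
R2C5 = 7: row 2 has {1,2,3,4,5,6}; col 5 has {1,2,3,4,5}; region has {1,2,3,4,5,6} → only 7 remains.
R3C1 = 3: row 3 has {1,2,4,5,6,7}; col 1 has {1,5,6,7}; region has {1,2,4,5,6,7} → only 3 remains.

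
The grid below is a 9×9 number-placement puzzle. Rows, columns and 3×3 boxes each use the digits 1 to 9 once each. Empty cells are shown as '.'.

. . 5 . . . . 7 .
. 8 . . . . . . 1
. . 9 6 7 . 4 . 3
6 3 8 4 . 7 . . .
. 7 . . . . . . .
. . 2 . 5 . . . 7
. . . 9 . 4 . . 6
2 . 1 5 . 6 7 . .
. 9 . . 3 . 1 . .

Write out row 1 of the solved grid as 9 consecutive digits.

r3c1 = 1 (sole candidate).
r3c2 = 2 (sole candidate).
r5c3 = 4 (sole candidate).
r6c1 = 9 (sole candidate).
r6c2 = 1 (sole candidate).
r7c2 = 5 (sole candidate).
r8c2 = 4 (sole candidate).
r8c5 = 8 (sole candidate).
r8c9 = 9 (sole candidate).
r9c6 = 2 (sole candidate).
r1c2 = 6: row 1 has {5,7}; col 2 has {1,2,3,4,5,7,8,9}; box has {1,2,5,8,9} → only 6 remains.
r5c1 = 5 (sole candidate).
r7c5 = 1 (sole candidate).
r8c8 = 3 (sole candidate).
r9c4 = 7 (sole candidate).
r9c1 = 8 (sole candidate).
r9c3 = 6 (sole candidate).
r4c8 = 1 (hidden single in row 4).
r6c8 = 4 (hidden single in row 6).
r9c8 = 5 (sole candidate).
r9c9 = 4 (sole candidate).
r3c8 = 8 (sole candidate).
r7c8 = 2 (sole candidate).
r1c9 = 2: row 1 has {5,6,7}; col 9 has {1,3,4,6,7,9}; box has {1,3,4,7,8} → only 2 remains.
r3c6 = 5 (sole candidate).
r4c9 = 5 (sole candidate).
r5c9 = 8 (sole candidate).
r7c7 = 8 (sole candidate).
r1c7 = 9: row 1 has {2,5,6,7}; col 7 has {1,4,7,8}; box has {1,2,3,4,7,8} → only 9 remains.
r2c8 = 6 (sole candidate).
r4c7 = 2 (sole candidate).
r5c8 = 9 (sole candidate).
r1c5 = 4: row 1 has {2,5,6,7,9}; col 5 has {1,3,5,7,8}; box has {5,6,7} → only 4 remains.
r2c7 = 5 (sole candidate).
r4c5 = 9 (sole candidate).
r1c1 = 3: row 1 has {2,4,5,6,7,9}; col 1 has {1,2,5,6,8,9}; box has {1,2,5,6,8,9} → only 3 remains.
r2c3 = 7 (sole candidate).
r2c5 = 2 (sole candidate).
r5c5 = 6 (sole candidate).
r5c7 = 3 (sole candidate).
r6c7 = 6 (sole candidate).
r7c1 = 7 (sole candidate).
r7c3 = 3 (sole candidate).
r2c1 = 4 (sole candidate).
r2c4 = 3 (sole candidate).
r2c6 = 9 (sole candidate).
r5c6 = 1 (sole candidate).
r6c4 = 8 (sole candidate).
r6c6 = 3 (sole candidate).
r1c4 = 1: row 1 has {2,3,4,5,6,7,9}; col 4 has {3,4,5,6,7,8,9}; box has {2,3,4,5,6,7,9} → only 1 remains.
r1c6 = 8: row 1 has {1,2,3,4,5,6,7,9}; col 6 has {1,2,3,4,5,6,7,9}; box has {1,2,3,4,5,6,7,9} → only 8 remains.

365148972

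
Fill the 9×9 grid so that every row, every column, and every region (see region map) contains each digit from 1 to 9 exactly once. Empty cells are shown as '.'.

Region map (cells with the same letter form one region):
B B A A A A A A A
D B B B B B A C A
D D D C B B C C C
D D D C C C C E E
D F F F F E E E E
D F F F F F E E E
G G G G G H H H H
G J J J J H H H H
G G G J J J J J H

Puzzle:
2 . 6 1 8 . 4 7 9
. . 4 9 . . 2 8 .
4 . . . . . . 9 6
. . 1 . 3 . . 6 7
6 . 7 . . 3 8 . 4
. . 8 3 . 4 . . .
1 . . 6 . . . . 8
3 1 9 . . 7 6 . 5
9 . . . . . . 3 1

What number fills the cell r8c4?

r1c6 = 5 (sole candidate).
r2c9 = 3 (sole candidate).
r4c6 = 2 (sole candidate).
r4c7 = 5 (sole candidate).
r6c9 = 2 (sole candidate).
r7c6 = 9 (sole candidate).
r7c7 = 3 (sole candidate).
r9c7 = 7 (sole candidate).
r1c2 = 3 (sole candidate).
r3c4 = 7 (sole candidate).
r3c7 = 1 (sole candidate).
r4c1 = 8 (sole candidate).
r4c2 = 9 (sole candidate).
r4c4 = 4 (sole candidate).
r6c7 = 9 (sole candidate).
r3c5 = 5 (sole candidate).
r3c6 = 8 (sole candidate).
r9c6 = 6 (sole candidate).
r2c6 = 1 (sole candidate).
r3c2 = 2 (sole candidate).
r3c3 = 3 (sole candidate).
r5c2 = 5 (sole candidate).
r5c4 = 2 (sole candidate).
r5c8 = 1 (sole candidate).
r6c2 = 6 (sole candidate).
r6c5 = 1 (sole candidate).
r6c8 = 5 (sole candidate).
r8c4 = 8: row 8 has {1,3,5,6,7,9}; col 4 has {1,2,3,4,6,7,9}; region has {1,3,6,7,9} → only 8 remains.

8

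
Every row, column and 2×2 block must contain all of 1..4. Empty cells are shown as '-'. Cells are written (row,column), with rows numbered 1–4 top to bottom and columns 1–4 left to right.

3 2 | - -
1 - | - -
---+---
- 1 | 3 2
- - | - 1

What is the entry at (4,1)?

(1,4) = 4 (sole candidate).
(2,2) = 4 (sole candidate).
(2,3) = 2 (sole candidate).
(2,4) = 3 (sole candidate).
(3,1) = 4 (sole candidate).
(4,1) = 2: row 4 has {1}; col 1 has {1,3,4}; box has {1,4} → only 2 remains.

2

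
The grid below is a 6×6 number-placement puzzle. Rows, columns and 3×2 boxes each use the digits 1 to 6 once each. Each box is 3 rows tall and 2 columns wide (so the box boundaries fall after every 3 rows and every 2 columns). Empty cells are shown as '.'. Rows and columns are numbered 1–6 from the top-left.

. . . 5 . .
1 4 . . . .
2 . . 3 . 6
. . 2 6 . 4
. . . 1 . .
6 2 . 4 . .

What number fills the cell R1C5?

2

R1C1 = 3 (sole candidate).
R1C2 = 6 (sole candidate).
R2C3 = 6 (sole candidate).
R2C4 = 2 (sole candidate).
R3C2 = 5 (sole candidate).
R4C1 = 5 (sole candidate).
R5C1 = 4 (sole candidate).
R5C2 = 3 (sole candidate).
R5C3 = 5 (sole candidate).
R5C6 = 2 (sole candidate).
R6C3 = 3 (sole candidate).
R1C6 = 1 (sole candidate).
R3C5 = 4 (sole candidate).
R4C2 = 1 (sole candidate).
R4C5 = 3 (sole candidate).
R5C5 = 6 (sole candidate).
R6C6 = 5 (sole candidate).
R1C3 = 4 (sole candidate).
R1C5 = 2: row 1 has {1,3,4,5,6}; col 5 has {3,4,6}; box has {1,4,6} → only 2 remains.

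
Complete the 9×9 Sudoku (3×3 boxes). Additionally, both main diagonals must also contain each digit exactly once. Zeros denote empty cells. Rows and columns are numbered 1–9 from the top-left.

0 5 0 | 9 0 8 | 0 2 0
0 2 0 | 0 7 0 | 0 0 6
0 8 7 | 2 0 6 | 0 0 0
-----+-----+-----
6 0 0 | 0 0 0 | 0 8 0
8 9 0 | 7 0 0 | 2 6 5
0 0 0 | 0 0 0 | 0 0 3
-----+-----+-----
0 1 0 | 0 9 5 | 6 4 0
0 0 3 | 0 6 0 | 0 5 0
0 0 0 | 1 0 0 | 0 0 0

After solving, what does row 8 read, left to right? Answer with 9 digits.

R1C3 = 6: in row 1, 6 can only go here (every other open cell in that row sees a 6).
R2C7 = 8: in row 2, 8 can only go here (every other open cell in that row sees an 8).
R2C4 = 5: in row 2, 5 can only go here (every other open cell in that row sees a 5).
R3C7 = 5: in row 3, 5 can only go here (every other open cell in that row sees a 5).
R6C4 = 6: in row 6, 6 can only go here (every other open cell in that row sees a 6).
R6C5 = 8: in row 6, 8 can only go here (every other open cell in that row sees an 8).
R7C4 = 3: in row 7, 3 can only go here (every other open cell in that row sees a 3).
R4C4 = 4: row 4 has {6,8}; col 4 has {1,2,3,5,6,7,9}; box has {6,7,8}; main diagonal has {2,5,6,7} → only 4 remains.
R8C4 = 8: row 8 has {3,5,6}; col 4 has {1,2,3,4,5,6,7,9}; box has {1,3,5,6,9} → only 8 remains.
R5C3 = 4: in row 5, 4 can only go here (every other open cell in that row sees a 4).
R6C2 = 7: row 6 has {3,6,8}; col 2 has {1,2,5,8,9}; box has {4,6,8,9} → only 7 remains.
R8C2 = 4: row 8 has {3,5,6,8}; col 2 has {1,2,5,7,8,9}; box has {1,3}; anti-diagonal has {5,6} → only 4 remains.
R9C2 = 6: row 9 has {1}; col 2 has {1,2,4,5,7,8,9}; box has {1,3,4} → only 6 remains.
R4C2 = 3: row 4 has {4,6,8}; col 2 has {1,2,4,5,6,7,8,9}; box has {4,6,7,8,9} → only 3 remains.
R6C7 = 4: in row 6, 4 can only go here (every other open cell in that row sees a 4).
R1C5 = 4: in row 1, 4 can only go here (every other open cell in that row sees a 4).
R9C5 = 2: row 9 has {1,6}; col 5 has {4,6,7,8,9}; box has {1,3,5,6,8,9} → only 2 remains.
R8C6 = 7: row 8 has {3,4,5,6,8}; col 6 has {5,6,8}; box has {1,2,3,5,6,8,9} → only 7 remains.
R9C6 = 4: row 9 has {1,2,6}; col 6 has {5,6,7,8}; box has {1,2,3,5,6,7,8,9} → only 4 remains.
R2C1 = 4: in row 2, 4 can only go here (every other open cell in that row sees a 4).
R3C9 = 4: in row 3, 4 can only go here (every other open cell in that row sees a 4).
R9C3 = 5: in row 9, 5 can only go here (every other open cell in that row sees a 5).
R4C5 = 5: in row 4, 5 can only go here (every other open cell in that row sees a 5).
R6C1 = 5: in row 6, 5 can only go here (every other open cell in that row sees a 5).
R6C3 = 2: in row 6, 2 can only go here (every other open cell in that row sees a 2).
R4C3 = 1: row 4 has {3,4,5,6,8}; col 3 has {2,3,4,5,6,7}; box has {2,3,4,5,6,7,8,9} → only 1 remains.
R7C3 = 8: row 7 has {1,3,4,5,6,9}; col 3 has {1,2,3,4,5,6,7}; box has {1,3,4,5,6}; anti-diagonal has {4,5,6} → only 8 remains.
R2C3 = 9: row 2 has {2,4,5,6,7,8}; col 3 has {1,2,3,4,5,6,7,8}; box has {2,4,5,6,7,8} → only 9 remains.
R3C8 = 9: in row 3, 9 can only go here (every other open cell in that row sees a 9).
R6C8 = 1: row 6 has {2,3,4,5,6,7,8}; col 8 has {2,4,5,6,8,9}; box has {2,3,4,5,6,8} → only 1 remains.
R2C8 = 3: row 2 has {2,4,5,6,7,8,9}; col 8 has {1,2,4,5,6,8,9}; box has {2,4,5,6,8,9}; anti-diagonal has {4,5,6,8} → only 3 remains.
R5C5 = 1: row 5 has {2,4,5,6,7,8,9}; col 5 has {2,4,5,6,7,8,9}; box has {4,5,6,7,8}; main diagonal has {2,4,5,6,7}; anti-diagonal has {3,4,5,6,8} → only 1 remains.
R5C6 = 3: row 5 has {1,2,4,5,6,7,8,9}; col 6 has {4,5,6,7,8}; box has {1,4,5,6,7,8} → only 3 remains.
R6C6 = 9: row 6 has {1,2,3,4,5,6,7,8}; col 6 has {3,4,5,6,7,8}; box has {1,3,4,5,6,7,8}; main diagonal has {1,2,4,5,6,7} → only 9 remains.
R9C8 = 7: row 9 has {1,2,4,5,6}; col 8 has {1,2,3,4,5,6,8,9}; box has {4,5,6} → only 7 remains.
R9C9 = 8: row 9 has {1,2,4,5,6,7}; col 9 has {3,4,5,6}; box has {4,5,6,7}; main diagonal has {1,2,4,5,6,7,9} → only 8 remains.
R1C1 = 3: row 1 has {2,4,5,6,8,9}; col 1 has {4,5,6,8}; box has {2,4,5,6,7,8,9}; main diagonal has {1,2,4,5,6,7,8,9} → only 3 remains.
R1C9 = 7: row 1 has {2,3,4,5,6,8,9}; col 9 has {3,4,5,6,8}; box has {2,3,4,5,6,8,9}; anti-diagonal has {1,3,4,5,6,8} → only 7 remains.
R2C6 = 1: row 2 has {2,3,4,5,6,7,8,9}; col 6 has {3,4,5,6,7,8,9}; box has {2,4,5,6,7,8,9} → only 1 remains.
R3C1 = 1: row 3 has {2,4,5,6,7,8,9}; col 1 has {3,4,5,6,8}; box has {2,3,4,5,6,7,8,9} → only 1 remains.
R3C5 = 3: row 3 has {1,2,4,5,6,7,8,9}; col 5 has {1,2,4,5,6,7,8,9}; box has {1,2,4,5,6,7,8,9} → only 3 remains.
R4C6 = 2: row 4 has {1,3,4,5,6,8}; col 6 has {1,3,4,5,6,7,8,9}; box has {1,3,4,5,6,7,8,9}; anti-diagonal has {1,3,4,5,6,7,8} → only 2 remains.
R4C9 = 9: row 4 has {1,2,3,4,5,6,8}; col 9 has {3,4,5,6,7,8}; box has {1,2,3,4,5,6,8} → only 9 remains.
R7C9 = 2: row 7 has {1,3,4,5,6,8,9}; col 9 has {3,4,5,6,7,8,9}; box has {4,5,6,7,8} → only 2 remains.
R8C9 = 1: row 8 has {3,4,5,6,7,8}; col 9 has {2,3,4,5,6,7,8,9}; box has {2,4,5,6,7,8} → only 1 remains.
R9C1 = 9: row 9 has {1,2,4,5,6,7,8}; col 1 has {1,3,4,5,6,8}; box has {1,3,4,5,6,8}; anti-diagonal has {1,2,3,4,5,6,7,8} → only 9 remains.
R9C7 = 3: row 9 has {1,2,4,5,6,7,8,9}; col 7 has {2,4,5,6,8}; box has {1,2,4,5,6,7,8} → only 3 remains.
R1C7 = 1: row 1 has {2,3,4,5,6,7,8,9}; col 7 has {2,3,4,5,6,8}; box has {2,3,4,5,6,7,8,9} → only 1 remains.
R4C7 = 7: row 4 has {1,2,3,4,5,6,8,9}; col 7 has {1,2,3,4,5,6,8}; box has {1,2,3,4,5,6,8,9} → only 7 remains.
R7C1 = 7: row 7 has {1,2,3,4,5,6,8,9}; col 1 has {1,3,4,5,6,8,9}; box has {1,3,4,5,6,8,9} → only 7 remains.
R8C1 = 2: row 8 has {1,3,4,5,6,7,8}; col 1 has {1,3,4,5,6,7,8,9}; box has {1,3,4,5,6,7,8,9} → only 2 remains.
R8C7 = 9: row 8 has {1,2,3,4,5,6,7,8}; col 7 has {1,2,3,4,5,6,7,8}; box has {1,2,3,4,5,6,7,8} → only 9 remains.

243867951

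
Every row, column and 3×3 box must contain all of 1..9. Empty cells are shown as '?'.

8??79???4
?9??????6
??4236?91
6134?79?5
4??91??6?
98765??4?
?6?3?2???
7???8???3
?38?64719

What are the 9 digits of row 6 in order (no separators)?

row 2, column 5 = 4 (sole candidate).
row 3, column 1 = 5 (sole candidate).
row 3, column 2 = 7 (sole candidate).
row 3, column 7 = 8 (sole candidate).
row 4, column 5 = 2 (sole candidate).
row 4, column 8 = 8 (sole candidate).
row 6, column 6 = 3: row 6 has {4,5,6,7,8,9}; col 6 has {2,4,6,7}; box has {1,2,4,5,6,7,9} → only 3 remains.
row 6, column 9 = 2: row 6 has {3,4,5,6,7,8,9}; col 9 has {1,3,4,5,6,9}; box has {4,5,6,8,9} → only 2 remains.
row 7, column 1 = 1 (sole candidate).
row 7, column 5 = 7 (sole candidate).
row 7, column 8 = 5 (sole candidate).
row 7, column 9 = 8 (sole candidate).
row 8, column 8 = 2 (sole candidate).
row 9, column 1 = 2 (sole candidate).
row 9, column 4 = 5 (sole candidate).
row 1, column 2 = 2 (sole candidate).
row 1, column 8 = 3 (sole candidate).
row 2, column 1 = 3 (sole candidate).
row 2, column 3 = 1 (sole candidate).
row 2, column 4 = 8 (sole candidate).
row 2, column 6 = 5 (sole candidate).
row 2, column 7 = 2 (sole candidate).
row 2, column 8 = 7 (sole candidate).
row 5, column 2 = 5 (sole candidate).
row 5, column 3 = 2 (sole candidate).
row 5, column 6 = 8 (sole candidate).
row 5, column 7 = 3 (sole candidate).
row 5, column 9 = 7 (sole candidate).
row 6, column 7 = 1: row 6 has {2,3,4,5,6,7,8,9}; col 7 has {2,3,7,8,9}; box has {2,3,4,5,6,7,8,9} → only 1 remains.

987653142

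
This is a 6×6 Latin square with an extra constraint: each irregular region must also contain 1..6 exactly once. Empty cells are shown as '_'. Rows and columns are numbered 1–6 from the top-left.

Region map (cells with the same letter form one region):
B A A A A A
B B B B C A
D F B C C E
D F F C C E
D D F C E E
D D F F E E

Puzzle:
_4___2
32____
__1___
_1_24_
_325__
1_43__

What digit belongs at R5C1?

R3C4 = 6 (sole candidate).
R3C5 = 3 (sole candidate).
R1C4 = 1 (sole candidate).
R2C4 = 4 (sole candidate).
R2C5 = 1 (sole candidate).
R3C2 = 5 (sole candidate).
R3C6 = 4 (sole candidate).
R4C3 = 6 (sole candidate).
R5C5 = 6 (sole candidate).
R5C6 = 1 (sole candidate).
R6C2 = 6 (sole candidate).
R6C6 = 5 (sole candidate).
R1C5 = 5 (sole candidate).
R2C3 = 5 (sole candidate).
R2C6 = 6 (sole candidate).
R3C1 = 2 (sole candidate).
R4C1 = 5 (sole candidate).
R4C6 = 3 (sole candidate).
R5C1 = 4: row 5 has {1,2,3,5,6}; col 1 has {1,2,3,5}; region has {1,2,3,5,6} → only 4 remains.

4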